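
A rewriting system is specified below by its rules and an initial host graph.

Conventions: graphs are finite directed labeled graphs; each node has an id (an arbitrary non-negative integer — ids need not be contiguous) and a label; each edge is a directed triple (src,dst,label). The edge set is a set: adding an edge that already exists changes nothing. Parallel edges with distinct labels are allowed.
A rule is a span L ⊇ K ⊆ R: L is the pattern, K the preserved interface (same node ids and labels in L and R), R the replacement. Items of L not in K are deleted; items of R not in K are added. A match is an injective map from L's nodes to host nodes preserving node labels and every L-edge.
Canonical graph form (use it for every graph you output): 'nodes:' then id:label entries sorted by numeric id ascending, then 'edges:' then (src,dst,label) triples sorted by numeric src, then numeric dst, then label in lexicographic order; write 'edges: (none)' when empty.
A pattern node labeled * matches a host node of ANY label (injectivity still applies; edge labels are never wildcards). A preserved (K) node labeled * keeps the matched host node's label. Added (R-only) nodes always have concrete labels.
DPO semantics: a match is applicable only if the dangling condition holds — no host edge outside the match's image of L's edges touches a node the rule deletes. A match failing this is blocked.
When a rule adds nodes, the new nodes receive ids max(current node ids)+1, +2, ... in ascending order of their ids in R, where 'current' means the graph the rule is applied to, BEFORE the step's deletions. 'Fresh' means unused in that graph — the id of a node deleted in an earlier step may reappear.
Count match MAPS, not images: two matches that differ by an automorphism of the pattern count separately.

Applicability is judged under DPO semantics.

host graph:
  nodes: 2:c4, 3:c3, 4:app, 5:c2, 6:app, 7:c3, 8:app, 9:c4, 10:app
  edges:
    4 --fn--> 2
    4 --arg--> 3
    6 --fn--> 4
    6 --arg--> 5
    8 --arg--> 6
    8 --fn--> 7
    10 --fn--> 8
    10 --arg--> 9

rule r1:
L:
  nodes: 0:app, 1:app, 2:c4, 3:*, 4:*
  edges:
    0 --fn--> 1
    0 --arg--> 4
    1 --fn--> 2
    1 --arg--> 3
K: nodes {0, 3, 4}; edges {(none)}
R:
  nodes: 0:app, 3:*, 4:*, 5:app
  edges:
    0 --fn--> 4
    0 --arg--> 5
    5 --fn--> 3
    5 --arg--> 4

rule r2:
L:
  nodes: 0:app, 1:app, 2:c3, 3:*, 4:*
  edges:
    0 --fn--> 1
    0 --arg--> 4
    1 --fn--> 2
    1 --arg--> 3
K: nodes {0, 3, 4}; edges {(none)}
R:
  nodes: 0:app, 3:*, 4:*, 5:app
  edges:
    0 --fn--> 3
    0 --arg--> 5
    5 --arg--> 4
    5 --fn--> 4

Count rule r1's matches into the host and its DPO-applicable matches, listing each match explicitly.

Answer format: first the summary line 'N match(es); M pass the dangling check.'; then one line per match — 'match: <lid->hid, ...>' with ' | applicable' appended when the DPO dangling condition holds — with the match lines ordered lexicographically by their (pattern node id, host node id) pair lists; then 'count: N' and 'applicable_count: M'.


1 match(es); 1 pass the dangling check.
match: 0->6, 1->4, 2->2, 3->3, 4->5 | applicable
count: 1
applicable_count: 1


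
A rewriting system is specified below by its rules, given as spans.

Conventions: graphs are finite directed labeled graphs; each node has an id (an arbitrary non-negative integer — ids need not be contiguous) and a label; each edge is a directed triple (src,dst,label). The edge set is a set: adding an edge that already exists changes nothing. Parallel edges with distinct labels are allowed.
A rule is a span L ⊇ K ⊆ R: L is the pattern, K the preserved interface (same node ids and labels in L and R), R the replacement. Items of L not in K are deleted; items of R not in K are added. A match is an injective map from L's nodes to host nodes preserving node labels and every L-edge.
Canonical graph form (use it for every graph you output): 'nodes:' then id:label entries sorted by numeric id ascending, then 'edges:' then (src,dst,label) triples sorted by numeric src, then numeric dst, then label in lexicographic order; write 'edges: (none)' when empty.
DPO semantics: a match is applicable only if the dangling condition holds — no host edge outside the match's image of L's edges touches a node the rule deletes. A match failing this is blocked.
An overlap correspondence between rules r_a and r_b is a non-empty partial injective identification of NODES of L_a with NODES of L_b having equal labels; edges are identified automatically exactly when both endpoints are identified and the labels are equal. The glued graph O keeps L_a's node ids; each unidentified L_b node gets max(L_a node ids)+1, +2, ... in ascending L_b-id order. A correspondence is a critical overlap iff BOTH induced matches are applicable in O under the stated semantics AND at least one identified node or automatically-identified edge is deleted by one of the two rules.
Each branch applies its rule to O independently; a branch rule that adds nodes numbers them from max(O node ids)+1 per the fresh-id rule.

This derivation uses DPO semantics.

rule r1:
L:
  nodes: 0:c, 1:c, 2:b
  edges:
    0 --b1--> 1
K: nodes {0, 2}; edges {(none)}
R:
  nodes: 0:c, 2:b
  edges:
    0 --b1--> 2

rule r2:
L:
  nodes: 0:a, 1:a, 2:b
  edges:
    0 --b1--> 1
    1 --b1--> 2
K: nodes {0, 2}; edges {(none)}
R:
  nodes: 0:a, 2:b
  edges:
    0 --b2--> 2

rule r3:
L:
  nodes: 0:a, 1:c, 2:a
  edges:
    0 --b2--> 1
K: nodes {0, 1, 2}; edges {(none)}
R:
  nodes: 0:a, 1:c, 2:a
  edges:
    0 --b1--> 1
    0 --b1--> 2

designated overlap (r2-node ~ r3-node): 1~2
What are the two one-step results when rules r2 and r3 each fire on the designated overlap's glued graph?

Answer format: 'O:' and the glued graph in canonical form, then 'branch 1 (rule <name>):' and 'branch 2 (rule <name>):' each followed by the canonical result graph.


O:
nodes: 0:a, 1:a, 2:b, 3:a, 4:c
edges: (0,1,b1); (1,2,b1); (3,4,b2)
branch 1 (rule r2):
nodes: 0:a, 2:b, 3:a, 4:c
edges: (0,2,b2); (3,4,b2)
branch 2 (rule r3):
nodes: 0:a, 1:a, 2:b, 3:a, 4:c
edges: (0,1,b1); (1,2,b1); (3,1,b1); (3,4,b1)


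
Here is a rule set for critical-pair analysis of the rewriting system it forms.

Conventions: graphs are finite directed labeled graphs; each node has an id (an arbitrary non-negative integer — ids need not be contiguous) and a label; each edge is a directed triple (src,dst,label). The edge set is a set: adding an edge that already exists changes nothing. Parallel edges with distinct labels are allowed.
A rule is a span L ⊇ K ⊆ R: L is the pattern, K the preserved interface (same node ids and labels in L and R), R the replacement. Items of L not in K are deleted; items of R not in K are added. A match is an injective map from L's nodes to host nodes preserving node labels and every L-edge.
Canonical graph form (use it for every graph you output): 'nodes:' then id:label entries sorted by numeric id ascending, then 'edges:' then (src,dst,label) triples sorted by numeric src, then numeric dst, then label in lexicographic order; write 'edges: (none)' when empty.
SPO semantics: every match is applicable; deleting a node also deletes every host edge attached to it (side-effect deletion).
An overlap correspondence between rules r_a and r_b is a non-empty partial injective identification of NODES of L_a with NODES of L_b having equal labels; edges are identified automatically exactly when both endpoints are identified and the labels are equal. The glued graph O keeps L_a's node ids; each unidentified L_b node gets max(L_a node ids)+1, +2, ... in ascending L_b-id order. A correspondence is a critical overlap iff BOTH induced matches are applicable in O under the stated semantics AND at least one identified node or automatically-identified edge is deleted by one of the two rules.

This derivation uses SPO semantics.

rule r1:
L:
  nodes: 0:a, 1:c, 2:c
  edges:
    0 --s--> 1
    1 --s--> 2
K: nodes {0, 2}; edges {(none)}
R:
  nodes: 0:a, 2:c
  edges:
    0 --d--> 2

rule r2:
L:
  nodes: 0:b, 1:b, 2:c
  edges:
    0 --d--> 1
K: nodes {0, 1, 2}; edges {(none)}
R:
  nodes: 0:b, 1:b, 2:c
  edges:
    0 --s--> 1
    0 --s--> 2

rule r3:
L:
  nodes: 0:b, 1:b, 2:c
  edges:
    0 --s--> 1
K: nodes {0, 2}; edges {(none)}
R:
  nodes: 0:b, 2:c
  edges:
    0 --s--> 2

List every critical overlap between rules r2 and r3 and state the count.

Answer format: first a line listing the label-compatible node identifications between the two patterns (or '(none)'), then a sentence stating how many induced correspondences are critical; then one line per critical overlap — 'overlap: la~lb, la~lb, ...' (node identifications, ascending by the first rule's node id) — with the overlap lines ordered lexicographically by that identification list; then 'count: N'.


label-compatible node identifications between L(r2) and L(r3): 0~0, 0~1, 1~0, 1~1, 2~2
8 of the induced correspondences are critical overlaps of r2 and r3.
overlap: 0~0, 1~1
overlap: 0~0, 1~1, 2~2
overlap: 0~1
overlap: 0~1, 1~0
overlap: 0~1, 1~0, 2~2
overlap: 0~1, 2~2
overlap: 1~1
overlap: 1~1, 2~2
count: 8


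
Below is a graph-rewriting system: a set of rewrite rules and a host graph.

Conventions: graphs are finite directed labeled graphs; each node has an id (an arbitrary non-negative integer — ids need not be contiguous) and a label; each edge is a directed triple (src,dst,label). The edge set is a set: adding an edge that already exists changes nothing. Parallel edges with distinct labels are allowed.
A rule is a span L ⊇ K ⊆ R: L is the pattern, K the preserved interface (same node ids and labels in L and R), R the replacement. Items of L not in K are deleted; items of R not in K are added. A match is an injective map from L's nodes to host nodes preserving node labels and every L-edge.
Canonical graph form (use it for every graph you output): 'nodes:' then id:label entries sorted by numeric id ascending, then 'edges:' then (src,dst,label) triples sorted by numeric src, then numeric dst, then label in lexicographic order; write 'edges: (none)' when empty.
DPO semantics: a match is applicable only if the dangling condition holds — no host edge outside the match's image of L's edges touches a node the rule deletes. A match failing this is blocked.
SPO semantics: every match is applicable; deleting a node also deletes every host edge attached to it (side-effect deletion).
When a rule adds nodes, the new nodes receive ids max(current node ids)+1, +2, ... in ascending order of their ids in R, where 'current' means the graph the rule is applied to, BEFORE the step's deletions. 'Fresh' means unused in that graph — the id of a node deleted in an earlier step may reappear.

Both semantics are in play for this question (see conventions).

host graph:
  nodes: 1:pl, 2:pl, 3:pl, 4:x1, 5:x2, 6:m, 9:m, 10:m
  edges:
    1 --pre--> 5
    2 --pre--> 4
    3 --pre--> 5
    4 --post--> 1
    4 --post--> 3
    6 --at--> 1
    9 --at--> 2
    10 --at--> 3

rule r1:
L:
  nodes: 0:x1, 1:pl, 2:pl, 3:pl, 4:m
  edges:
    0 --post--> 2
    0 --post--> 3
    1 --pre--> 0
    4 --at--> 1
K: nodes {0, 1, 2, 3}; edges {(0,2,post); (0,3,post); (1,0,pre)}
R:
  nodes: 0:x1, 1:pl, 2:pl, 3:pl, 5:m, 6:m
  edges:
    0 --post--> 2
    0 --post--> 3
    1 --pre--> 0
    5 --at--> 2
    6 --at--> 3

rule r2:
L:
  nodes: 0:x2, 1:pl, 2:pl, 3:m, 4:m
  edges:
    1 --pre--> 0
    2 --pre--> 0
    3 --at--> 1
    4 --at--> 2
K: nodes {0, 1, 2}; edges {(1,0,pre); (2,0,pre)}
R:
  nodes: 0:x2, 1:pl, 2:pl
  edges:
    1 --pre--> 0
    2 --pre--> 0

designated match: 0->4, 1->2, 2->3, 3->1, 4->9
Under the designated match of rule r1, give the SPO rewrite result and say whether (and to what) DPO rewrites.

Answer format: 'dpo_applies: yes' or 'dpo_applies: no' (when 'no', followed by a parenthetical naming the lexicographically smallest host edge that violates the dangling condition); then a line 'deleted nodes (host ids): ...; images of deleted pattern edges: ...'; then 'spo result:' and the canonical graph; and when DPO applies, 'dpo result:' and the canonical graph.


dpo_applies: yes
deleted nodes (host ids): 9; images of deleted pattern edges: (9,2,at)
spo result:
nodes: 1:pl, 2:pl, 3:pl, 4:x1, 5:x2, 6:m, 10:m, 11:m, 12:m
edges: (1,5,pre); (2,4,pre); (3,5,pre); (4,1,post); (4,3,post); (6,1,at); (10,3,at); (11,3,at); (12,1,at)
dpo result:
nodes: 1:pl, 2:pl, 3:pl, 4:x1, 5:x2, 6:m, 10:m, 11:m, 12:m
edges: (1,5,pre); (2,4,pre); (3,5,pre); (4,1,post); (4,3,post); (6,1,at); (10,3,at); (11,3,at); (12,1,at)


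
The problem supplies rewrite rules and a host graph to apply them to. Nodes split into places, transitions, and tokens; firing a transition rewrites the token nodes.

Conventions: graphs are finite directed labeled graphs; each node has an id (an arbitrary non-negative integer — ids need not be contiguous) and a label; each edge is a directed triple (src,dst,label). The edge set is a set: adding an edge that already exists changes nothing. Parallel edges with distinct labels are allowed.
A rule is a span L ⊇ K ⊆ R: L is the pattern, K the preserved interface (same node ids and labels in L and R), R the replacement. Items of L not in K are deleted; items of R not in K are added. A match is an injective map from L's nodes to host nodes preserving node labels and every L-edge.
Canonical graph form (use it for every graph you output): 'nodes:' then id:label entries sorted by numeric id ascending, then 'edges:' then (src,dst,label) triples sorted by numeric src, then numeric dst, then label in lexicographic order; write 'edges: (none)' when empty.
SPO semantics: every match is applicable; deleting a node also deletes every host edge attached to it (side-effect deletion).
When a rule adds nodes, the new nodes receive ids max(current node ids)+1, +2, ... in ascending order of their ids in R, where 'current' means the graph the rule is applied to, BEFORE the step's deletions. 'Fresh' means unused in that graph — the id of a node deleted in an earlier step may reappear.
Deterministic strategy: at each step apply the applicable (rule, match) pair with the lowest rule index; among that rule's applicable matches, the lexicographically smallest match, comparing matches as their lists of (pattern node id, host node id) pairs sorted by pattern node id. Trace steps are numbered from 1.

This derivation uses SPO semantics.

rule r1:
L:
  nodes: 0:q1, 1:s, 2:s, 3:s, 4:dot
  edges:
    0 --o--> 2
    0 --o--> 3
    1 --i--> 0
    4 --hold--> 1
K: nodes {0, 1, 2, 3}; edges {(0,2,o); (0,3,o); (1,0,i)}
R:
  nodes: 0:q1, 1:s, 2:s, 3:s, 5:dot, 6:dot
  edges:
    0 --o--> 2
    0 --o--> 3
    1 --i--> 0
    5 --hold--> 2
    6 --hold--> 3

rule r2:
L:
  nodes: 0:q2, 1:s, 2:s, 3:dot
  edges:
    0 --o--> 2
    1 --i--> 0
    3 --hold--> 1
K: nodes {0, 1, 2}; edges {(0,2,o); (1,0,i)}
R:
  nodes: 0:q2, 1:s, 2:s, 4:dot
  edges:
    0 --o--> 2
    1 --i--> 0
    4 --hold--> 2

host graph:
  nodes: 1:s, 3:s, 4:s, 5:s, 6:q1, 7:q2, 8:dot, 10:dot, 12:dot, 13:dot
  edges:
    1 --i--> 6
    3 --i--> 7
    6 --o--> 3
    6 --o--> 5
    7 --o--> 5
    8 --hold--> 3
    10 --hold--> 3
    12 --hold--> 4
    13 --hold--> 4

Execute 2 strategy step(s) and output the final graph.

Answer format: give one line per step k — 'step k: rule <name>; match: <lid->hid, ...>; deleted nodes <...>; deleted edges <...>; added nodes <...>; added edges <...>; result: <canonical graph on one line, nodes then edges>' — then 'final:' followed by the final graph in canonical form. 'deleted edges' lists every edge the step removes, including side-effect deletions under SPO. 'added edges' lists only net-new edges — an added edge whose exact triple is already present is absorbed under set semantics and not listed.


step 1: rule r2; match: 0->7, 1->3, 2->5, 3->8; deleted nodes 8; deleted edges (8,3,hold); added nodes 14; added edges (14,5,hold); result: nodes: 1:s, 3:s, 4:s, 5:s, 6:q1, 7:q2, 10:dot, 12:dot, 13:dot, 14:dot edges: (1,6,i); (3,7,i); (6,3,o); (6,5,o); (7,5,o); (10,3,hold); (12,4,hold); (13,4,hold); (14,5,hold)
step 2: rule r2; match: 0->7, 1->3, 2->5, 3->10; deleted nodes 10; deleted edges (10,3,hold); added nodes 15; added edges (15,5,hold); result: nodes: 1:s, 3:s, 4:s, 5:s, 6:q1, 7:q2, 12:dot, 13:dot, 14:dot, 15:dot edges: (1,6,i); (3,7,i); (6,3,o); (6,5,o); (7,5,o); (12,4,hold); (13,4,hold); (14,5,hold); (15,5,hold)
final:
nodes: 1:s, 3:s, 4:s, 5:s, 6:q1, 7:q2, 12:dot, 13:dot, 14:dot, 15:dot
edges: (1,6,i); (3,7,i); (6,3,o); (6,5,o); (7,5,o); (12,4,hold); (13,4,hold); (14,5,hold); (15,5,hold)


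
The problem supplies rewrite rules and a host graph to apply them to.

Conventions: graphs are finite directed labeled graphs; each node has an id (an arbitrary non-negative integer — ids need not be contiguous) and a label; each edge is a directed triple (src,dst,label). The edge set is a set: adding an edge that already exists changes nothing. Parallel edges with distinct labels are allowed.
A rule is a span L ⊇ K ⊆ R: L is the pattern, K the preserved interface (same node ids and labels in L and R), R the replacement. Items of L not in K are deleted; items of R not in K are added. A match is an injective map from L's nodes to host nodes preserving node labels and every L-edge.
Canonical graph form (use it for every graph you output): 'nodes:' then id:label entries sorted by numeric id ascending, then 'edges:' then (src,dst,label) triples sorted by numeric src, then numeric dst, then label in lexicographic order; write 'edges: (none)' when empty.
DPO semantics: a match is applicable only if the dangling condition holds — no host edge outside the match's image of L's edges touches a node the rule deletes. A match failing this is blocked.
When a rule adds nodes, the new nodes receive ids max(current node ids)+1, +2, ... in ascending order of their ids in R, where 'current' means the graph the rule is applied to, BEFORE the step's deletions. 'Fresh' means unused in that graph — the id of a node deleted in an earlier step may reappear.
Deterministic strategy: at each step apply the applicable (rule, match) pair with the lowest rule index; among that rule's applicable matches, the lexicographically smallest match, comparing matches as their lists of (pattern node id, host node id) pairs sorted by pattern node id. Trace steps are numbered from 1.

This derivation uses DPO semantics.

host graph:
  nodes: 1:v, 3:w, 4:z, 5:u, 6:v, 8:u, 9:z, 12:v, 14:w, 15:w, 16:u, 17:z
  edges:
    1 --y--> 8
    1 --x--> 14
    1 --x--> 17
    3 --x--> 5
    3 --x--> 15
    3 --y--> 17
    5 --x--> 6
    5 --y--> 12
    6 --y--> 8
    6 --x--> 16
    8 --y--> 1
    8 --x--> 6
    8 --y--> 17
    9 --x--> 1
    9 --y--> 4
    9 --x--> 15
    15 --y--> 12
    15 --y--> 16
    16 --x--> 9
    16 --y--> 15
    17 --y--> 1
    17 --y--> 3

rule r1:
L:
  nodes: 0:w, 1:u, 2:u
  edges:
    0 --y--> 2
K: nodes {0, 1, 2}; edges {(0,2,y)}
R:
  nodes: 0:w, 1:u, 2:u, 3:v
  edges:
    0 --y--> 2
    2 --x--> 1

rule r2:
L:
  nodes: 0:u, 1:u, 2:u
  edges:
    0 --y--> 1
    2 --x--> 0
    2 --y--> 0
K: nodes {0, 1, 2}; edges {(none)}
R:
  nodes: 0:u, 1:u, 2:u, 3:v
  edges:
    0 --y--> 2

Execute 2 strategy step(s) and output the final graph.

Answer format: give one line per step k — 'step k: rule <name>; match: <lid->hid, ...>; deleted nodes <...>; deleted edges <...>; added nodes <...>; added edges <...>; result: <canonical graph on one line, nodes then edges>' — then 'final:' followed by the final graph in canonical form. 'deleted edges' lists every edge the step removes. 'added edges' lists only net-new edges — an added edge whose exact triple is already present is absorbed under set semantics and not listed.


step 1: rule r1; match: 0->15, 1->5, 2->16; deleted nodes (none); deleted edges (none); added nodes 18; added edges (16,5,x); result: nodes: 1:v, 3:w, 4:z, 5:u, 6:v, 8:u, 9:z, 12:v, 14:w, 15:w, 16:u, 17:z, 18:v edges: (1,8,y); (1,14,x); (1,17,x); (3,5,x); (3,15,x); (3,17,y); (5,6,x); (5,12,y); (6,8,y); (6,16,x); (8,1,y); (8,6,x); (8,17,y); (9,1,x); (9,4,y); (9,15,x); (15,12,y); (15,16,y); (16,5,x); (16,9,x); (16,15,y); (17,1,y); (17,3,y)
step 2: rule r1; match: 0->15, 1->5, 2->16; deleted nodes (none); deleted edges (none); added nodes 19; added edges (none); result: nodes: 1:v, 3:w, 4:z, 5:u, 6:v, 8:u, 9:z, 12:v, 14:w, 15:w, 16:u, 17:z, 18:v, 19:v edges: (1,8,y); (1,14,x); (1,17,x); (3,5,x); (3,15,x); (3,17,y); (5,6,x); (5,12,y); (6,8,y); (6,16,x); (8,1,y); (8,6,x); (8,17,y); (9,1,x); (9,4,y); (9,15,x); (15,12,y); (15,16,y); (16,5,x); (16,9,x); (16,15,y); (17,1,y); (17,3,y)
final:
nodes: 1:v, 3:w, 4:z, 5:u, 6:v, 8:u, 9:z, 12:v, 14:w, 15:w, 16:u, 17:z, 18:v, 19:v
edges: (1,8,y); (1,14,x); (1,17,x); (3,5,x); (3,15,x); (3,17,y); (5,6,x); (5,12,y); (6,8,y); (6,16,x); (8,1,y); (8,6,x); (8,17,y); (9,1,x); (9,4,y); (9,15,x); (15,12,y); (15,16,y); (16,5,x); (16,9,x); (16,15,y); (17,1,y); (17,3,y)


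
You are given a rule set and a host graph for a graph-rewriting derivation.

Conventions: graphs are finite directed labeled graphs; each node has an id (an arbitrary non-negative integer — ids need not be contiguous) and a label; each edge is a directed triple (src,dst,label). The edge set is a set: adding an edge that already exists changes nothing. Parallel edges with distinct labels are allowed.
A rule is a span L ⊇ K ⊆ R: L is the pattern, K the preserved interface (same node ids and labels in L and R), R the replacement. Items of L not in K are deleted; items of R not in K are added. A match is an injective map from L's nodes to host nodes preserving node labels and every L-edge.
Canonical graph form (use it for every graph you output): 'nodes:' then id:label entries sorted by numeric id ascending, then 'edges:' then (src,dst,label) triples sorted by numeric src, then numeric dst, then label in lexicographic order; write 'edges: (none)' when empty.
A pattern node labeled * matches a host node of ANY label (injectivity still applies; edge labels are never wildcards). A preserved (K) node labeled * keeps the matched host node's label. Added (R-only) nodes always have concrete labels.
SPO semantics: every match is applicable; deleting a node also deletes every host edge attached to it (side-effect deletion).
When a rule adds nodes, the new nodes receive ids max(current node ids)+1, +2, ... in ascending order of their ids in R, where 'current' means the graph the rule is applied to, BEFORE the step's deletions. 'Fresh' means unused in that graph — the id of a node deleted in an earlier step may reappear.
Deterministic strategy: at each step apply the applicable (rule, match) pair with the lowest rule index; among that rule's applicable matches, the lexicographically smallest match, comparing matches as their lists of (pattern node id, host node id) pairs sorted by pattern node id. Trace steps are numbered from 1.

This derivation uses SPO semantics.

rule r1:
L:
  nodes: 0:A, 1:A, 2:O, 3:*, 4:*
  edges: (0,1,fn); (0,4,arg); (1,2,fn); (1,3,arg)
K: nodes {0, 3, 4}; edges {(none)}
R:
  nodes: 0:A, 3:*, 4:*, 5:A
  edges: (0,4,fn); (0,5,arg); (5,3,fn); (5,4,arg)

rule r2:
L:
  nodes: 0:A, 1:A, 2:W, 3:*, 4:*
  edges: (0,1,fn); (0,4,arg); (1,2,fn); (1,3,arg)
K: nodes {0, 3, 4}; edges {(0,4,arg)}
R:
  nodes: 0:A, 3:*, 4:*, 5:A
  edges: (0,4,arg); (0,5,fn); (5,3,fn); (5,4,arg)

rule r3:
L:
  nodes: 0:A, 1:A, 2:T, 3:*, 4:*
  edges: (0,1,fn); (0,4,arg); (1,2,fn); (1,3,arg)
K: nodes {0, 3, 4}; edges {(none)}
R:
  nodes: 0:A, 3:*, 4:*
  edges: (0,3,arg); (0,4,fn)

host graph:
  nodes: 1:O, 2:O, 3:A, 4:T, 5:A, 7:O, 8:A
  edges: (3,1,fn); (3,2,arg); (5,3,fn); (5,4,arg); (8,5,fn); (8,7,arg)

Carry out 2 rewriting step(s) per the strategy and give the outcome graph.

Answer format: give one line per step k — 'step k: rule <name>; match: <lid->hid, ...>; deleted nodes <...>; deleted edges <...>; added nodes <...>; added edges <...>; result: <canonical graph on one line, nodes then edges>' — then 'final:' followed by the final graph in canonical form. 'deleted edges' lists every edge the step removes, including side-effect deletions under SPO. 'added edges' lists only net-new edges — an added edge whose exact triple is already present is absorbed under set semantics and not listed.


step 1: rule r1; match: 0->5, 1->3, 2->1, 3->2, 4->4; deleted nodes 1, 3; deleted edges (3,1,fn); (3,2,arg); (5,3,fn); (5,4,arg); added nodes 9; added edges (5,4,fn); (5,9,arg); (9,2,fn); (9,4,arg); result: nodes: 2:O, 4:T, 5:A, 7:O, 8:A, 9:A edges: (5,4,fn); (5,9,arg); (8,5,fn); (8,7,arg); (9,2,fn); (9,4,arg)
step 2: rule r3; match: 0->8, 1->5, 2->4, 3->9, 4->7; deleted nodes 4, 5; deleted edges (5,4,fn); (5,9,arg); (8,5,fn); (8,7,arg); (9,4,arg); added nodes (none); added edges (8,7,fn); (8,9,arg); result: nodes: 2:O, 7:O, 8:A, 9:A edges: (8,7,fn); (8,9,arg); (9,2,fn)
final:
nodes: 2:O, 7:O, 8:A, 9:A
edges: (8,7,fn); (8,9,arg); (9,2,fn)


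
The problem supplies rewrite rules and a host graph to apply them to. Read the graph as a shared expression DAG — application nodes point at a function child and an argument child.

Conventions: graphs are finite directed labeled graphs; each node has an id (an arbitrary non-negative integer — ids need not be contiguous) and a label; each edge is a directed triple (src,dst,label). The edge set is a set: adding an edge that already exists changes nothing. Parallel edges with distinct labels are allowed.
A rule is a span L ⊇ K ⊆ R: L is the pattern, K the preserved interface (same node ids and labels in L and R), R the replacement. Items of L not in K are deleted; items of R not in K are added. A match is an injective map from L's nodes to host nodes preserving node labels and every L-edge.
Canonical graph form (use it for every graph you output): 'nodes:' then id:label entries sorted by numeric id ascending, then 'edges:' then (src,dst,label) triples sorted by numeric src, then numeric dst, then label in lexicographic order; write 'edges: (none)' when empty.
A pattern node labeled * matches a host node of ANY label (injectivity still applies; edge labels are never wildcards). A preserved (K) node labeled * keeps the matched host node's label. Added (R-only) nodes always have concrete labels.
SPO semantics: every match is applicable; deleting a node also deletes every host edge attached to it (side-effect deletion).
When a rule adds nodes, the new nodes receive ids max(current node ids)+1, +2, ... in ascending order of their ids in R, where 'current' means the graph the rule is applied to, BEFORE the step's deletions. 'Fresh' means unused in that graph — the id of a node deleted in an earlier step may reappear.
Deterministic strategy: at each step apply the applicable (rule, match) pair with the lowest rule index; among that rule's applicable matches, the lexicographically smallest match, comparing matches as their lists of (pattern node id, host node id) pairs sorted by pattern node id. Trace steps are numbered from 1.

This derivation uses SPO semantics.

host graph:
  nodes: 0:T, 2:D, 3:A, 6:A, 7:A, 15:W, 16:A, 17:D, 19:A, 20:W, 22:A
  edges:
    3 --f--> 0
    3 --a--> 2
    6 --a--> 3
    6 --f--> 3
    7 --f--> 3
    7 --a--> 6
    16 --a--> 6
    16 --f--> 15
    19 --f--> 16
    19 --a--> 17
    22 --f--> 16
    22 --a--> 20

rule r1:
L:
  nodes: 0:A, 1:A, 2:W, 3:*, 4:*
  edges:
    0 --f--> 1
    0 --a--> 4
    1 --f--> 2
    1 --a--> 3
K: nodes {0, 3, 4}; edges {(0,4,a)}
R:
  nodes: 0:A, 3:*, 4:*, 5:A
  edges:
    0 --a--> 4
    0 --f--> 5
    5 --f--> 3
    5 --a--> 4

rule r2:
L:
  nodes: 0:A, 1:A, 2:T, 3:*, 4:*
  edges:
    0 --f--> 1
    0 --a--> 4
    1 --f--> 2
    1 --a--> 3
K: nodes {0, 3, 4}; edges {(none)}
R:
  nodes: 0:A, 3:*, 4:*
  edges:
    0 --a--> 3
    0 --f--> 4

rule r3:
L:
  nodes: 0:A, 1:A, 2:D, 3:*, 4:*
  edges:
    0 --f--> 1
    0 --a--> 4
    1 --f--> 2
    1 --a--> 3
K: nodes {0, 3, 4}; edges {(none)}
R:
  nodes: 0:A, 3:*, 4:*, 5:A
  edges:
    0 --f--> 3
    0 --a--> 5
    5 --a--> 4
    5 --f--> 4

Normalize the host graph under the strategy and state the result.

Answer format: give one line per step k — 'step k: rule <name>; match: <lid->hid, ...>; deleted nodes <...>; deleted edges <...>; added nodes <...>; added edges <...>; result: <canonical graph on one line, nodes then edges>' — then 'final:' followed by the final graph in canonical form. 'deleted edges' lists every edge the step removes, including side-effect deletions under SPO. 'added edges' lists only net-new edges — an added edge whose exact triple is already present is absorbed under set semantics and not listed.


step 1: rule r1; match: 0->19, 1->16, 2->15, 3->6, 4->17; deleted nodes 15, 16; deleted edges (16,6,a); (16,15,f); (19,16,f); (22,16,f); added nodes 23; added edges (19,23,f); (23,6,f); (23,17,a); result: nodes: 0:T, 2:D, 3:A, 6:A, 7:A, 17:D, 19:A, 20:W, 22:A, 23:A edges: (3,0,f); (3,2,a); (6,3,a); (6,3,f); (7,3,f); (7,6,a); (19,17,a); (19,23,f); (22,20,a); (23,6,f); (23,17,a)
step 2: rule r2; match: 0->7, 1->3, 2->0, 3->2, 4->6; deleted nodes 0, 3; deleted edges (3,0,f); (3,2,a); (6,3,a); (6,3,f); (7,3,f); (7,6,a); added nodes (none); added edges (7,2,a); (7,6,f); result: nodes: 2:D, 6:A, 7:A, 17:D, 19:A, 20:W, 22:A, 23:A edges: (7,2,a); (7,6,f); (19,17,a); (19,23,f); (22,20,a); (23,6,f); (23,17,a)
final:
nodes: 2:D, 6:A, 7:A, 17:D, 19:A, 20:W, 22:A, 23:A
edges: (7,2,a); (7,6,f); (19,17,a); (19,23,f); (22,20,a); (23,6,f); (23,17,a)


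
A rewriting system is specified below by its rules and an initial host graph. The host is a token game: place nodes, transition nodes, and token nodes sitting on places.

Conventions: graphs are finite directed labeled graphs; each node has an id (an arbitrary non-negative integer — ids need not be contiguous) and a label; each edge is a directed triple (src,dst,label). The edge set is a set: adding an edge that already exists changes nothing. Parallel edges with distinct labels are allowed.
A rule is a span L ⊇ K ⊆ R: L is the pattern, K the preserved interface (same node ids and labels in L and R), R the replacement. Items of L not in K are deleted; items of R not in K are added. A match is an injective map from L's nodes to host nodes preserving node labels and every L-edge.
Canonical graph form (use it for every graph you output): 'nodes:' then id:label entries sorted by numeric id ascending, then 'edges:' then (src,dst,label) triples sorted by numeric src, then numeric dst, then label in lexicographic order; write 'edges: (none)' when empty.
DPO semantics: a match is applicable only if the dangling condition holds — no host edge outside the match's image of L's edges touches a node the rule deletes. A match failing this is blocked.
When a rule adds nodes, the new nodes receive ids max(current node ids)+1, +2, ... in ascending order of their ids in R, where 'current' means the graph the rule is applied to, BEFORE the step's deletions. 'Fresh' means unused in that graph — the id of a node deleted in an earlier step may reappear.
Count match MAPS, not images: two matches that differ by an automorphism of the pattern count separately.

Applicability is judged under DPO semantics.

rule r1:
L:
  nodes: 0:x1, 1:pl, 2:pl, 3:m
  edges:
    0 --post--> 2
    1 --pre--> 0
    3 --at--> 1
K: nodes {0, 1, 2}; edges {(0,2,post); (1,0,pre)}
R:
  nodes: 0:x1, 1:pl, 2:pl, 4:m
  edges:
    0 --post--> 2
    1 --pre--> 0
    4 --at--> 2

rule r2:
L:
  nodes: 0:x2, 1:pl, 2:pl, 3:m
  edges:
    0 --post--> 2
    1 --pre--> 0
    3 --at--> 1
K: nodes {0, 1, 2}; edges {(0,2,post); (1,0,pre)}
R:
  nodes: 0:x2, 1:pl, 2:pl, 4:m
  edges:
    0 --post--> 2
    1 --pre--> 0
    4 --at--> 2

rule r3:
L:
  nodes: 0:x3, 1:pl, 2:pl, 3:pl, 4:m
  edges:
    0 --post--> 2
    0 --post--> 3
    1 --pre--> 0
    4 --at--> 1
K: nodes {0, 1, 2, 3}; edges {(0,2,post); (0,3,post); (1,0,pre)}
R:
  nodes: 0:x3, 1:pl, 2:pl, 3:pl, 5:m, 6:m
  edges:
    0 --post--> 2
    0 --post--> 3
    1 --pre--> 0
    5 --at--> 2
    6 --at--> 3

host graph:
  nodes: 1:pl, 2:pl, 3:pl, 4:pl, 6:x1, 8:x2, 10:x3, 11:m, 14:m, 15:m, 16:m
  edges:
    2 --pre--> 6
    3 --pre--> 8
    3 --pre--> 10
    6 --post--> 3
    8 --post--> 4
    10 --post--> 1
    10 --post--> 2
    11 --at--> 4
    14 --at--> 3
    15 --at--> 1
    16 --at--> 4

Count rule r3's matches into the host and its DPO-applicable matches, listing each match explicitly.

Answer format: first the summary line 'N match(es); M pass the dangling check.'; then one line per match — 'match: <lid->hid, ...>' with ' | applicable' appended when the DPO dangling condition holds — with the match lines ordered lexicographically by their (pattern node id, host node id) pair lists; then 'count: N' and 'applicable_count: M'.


2 match(es); 2 pass the dangling check.
match: 0->10, 1->3, 2->1, 3->2, 4->14 | applicable
match: 0->10, 1->3, 2->2, 3->1, 4->14 | applicable
count: 2
applicable_count: 2


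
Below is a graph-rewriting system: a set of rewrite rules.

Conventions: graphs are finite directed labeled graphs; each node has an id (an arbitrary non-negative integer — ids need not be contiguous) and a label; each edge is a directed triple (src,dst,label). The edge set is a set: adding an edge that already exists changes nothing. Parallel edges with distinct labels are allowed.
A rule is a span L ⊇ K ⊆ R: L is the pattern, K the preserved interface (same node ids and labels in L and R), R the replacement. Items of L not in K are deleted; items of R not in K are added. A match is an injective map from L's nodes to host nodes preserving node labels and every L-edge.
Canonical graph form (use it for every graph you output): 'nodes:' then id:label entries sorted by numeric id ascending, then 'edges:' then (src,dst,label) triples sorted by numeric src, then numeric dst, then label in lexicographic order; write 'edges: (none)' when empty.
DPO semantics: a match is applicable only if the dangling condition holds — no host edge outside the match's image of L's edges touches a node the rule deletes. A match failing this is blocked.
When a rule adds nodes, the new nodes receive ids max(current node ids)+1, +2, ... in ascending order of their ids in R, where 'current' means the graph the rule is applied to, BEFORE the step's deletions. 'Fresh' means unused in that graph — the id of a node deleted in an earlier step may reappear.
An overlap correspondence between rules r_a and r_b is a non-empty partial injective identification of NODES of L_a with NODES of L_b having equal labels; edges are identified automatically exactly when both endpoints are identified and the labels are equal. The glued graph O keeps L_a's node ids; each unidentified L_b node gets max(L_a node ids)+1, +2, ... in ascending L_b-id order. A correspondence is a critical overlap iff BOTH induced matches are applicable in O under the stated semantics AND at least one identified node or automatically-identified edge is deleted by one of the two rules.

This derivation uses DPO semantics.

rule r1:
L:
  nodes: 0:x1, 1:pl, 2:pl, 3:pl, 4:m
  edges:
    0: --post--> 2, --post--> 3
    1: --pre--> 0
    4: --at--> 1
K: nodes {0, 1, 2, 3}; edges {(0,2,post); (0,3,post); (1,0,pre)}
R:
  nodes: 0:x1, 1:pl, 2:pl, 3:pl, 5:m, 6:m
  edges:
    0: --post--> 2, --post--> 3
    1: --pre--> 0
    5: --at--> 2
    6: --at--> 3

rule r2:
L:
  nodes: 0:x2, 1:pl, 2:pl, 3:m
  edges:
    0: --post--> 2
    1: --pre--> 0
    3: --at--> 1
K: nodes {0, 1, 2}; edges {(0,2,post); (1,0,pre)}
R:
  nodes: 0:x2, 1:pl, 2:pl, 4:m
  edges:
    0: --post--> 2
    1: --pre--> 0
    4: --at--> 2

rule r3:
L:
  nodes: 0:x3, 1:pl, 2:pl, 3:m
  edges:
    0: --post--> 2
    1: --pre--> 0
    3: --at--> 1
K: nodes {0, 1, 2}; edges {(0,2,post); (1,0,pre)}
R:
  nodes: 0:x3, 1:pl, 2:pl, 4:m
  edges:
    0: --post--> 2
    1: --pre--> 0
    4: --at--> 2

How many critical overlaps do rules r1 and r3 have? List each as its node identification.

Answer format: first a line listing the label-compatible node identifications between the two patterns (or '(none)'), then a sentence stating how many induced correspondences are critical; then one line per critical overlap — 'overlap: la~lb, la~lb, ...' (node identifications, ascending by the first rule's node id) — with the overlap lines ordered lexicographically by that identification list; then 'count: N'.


label-compatible node identifications between L(r1) and L(r3): 1~1, 1~2, 2~1, 2~2, 3~1, 3~2, 4~3
3 of the induced correspondences are critical overlaps of r1 and r3.
overlap: 1~1, 2~2, 4~3
overlap: 1~1, 3~2, 4~3
overlap: 1~1, 4~3
count: 3


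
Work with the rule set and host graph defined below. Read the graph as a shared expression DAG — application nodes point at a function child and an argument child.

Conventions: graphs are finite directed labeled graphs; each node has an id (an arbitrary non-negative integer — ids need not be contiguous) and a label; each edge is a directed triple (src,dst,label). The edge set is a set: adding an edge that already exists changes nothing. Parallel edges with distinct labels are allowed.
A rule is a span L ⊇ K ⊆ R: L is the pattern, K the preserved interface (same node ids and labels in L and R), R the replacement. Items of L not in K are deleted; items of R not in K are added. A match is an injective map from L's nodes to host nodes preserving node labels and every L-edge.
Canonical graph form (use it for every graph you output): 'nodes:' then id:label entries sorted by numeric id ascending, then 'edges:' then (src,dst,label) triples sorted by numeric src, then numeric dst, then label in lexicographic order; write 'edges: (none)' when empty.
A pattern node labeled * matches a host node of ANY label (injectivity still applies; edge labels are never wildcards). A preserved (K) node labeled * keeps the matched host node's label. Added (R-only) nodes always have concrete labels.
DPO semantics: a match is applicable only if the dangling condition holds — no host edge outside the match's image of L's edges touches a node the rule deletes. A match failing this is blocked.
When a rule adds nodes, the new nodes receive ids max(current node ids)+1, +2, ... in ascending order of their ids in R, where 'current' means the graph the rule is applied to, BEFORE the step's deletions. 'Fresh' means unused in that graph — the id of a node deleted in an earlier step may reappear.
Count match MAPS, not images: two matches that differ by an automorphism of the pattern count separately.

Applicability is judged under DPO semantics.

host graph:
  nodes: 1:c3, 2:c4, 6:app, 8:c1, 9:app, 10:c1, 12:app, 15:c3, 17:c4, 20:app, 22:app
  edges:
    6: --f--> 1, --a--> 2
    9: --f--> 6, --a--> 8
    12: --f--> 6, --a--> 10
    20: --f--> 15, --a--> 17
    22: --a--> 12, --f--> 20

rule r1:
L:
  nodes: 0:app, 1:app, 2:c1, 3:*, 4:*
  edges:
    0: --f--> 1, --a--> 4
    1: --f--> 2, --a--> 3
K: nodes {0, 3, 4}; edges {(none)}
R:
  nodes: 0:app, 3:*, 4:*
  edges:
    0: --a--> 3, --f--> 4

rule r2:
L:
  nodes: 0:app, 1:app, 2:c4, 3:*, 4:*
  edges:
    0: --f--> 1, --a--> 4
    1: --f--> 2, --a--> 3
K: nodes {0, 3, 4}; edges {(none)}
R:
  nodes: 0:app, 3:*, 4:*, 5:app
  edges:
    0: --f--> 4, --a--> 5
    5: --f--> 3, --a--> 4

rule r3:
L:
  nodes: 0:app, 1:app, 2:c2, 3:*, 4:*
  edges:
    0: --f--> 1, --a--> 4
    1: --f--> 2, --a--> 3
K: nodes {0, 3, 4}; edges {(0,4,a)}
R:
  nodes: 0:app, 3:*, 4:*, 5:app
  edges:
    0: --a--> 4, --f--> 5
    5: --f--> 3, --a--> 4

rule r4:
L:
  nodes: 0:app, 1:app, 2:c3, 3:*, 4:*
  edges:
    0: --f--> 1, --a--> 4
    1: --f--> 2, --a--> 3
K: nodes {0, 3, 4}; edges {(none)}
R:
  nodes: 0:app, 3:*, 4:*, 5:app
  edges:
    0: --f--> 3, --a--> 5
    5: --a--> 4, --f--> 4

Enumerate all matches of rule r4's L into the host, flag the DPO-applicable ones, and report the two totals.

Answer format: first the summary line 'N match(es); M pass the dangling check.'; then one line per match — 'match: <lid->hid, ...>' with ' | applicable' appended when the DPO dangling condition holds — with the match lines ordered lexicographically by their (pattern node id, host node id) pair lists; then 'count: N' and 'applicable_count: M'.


3 match(es); 1 pass the dangling check.
match: 0->9, 1->6, 2->1, 3->2, 4->8
match: 0->12, 1->6, 2->1, 3->2, 4->10
match: 0->22, 1->20, 2->15, 3->17, 4->12 | applicable
count: 3
applicable_count: 1


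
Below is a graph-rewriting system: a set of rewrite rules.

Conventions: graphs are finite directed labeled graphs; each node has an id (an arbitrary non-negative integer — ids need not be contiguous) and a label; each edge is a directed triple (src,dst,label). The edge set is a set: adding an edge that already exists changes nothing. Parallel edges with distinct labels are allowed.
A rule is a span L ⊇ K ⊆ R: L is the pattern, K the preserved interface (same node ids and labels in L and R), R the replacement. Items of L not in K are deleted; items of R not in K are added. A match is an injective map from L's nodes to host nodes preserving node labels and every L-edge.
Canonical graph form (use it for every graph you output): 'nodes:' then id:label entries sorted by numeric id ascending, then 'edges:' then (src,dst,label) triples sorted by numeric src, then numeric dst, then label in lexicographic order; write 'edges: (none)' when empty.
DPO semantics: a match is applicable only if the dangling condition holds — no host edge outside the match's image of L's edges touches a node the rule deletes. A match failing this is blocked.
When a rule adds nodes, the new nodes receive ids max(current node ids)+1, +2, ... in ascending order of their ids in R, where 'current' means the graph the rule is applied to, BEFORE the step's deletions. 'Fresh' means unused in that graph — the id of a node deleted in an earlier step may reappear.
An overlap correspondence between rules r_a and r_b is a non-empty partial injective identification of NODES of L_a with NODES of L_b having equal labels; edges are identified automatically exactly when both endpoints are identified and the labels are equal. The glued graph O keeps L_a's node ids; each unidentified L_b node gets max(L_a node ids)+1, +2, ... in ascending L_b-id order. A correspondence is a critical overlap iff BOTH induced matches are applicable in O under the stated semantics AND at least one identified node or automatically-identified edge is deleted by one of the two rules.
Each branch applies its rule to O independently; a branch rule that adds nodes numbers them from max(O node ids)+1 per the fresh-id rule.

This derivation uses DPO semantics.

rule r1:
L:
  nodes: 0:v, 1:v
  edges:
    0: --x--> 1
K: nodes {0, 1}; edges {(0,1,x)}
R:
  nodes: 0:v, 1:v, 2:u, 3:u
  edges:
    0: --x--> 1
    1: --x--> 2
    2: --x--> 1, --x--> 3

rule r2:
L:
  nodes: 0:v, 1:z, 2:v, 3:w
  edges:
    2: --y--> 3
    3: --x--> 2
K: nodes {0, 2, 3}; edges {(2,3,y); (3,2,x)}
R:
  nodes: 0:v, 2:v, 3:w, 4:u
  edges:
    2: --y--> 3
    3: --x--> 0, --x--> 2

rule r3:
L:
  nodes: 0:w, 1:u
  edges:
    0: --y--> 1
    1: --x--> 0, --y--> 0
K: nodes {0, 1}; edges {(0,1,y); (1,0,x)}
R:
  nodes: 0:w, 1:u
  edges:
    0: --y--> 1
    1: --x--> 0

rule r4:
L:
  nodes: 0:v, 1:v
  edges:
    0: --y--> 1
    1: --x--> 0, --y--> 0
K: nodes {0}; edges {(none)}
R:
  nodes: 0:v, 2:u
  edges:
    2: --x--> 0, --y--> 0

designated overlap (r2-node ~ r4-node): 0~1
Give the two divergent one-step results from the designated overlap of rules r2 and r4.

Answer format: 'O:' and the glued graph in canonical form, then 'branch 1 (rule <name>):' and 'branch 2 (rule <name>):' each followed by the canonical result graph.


O:
nodes: 0:v, 1:z, 2:v, 3:w, 4:v
edges: (0,4,x); (0,4,y); (2,3,y); (3,2,x); (4,0,y)
branch 1 (rule r2):
nodes: 0:v, 2:v, 3:w, 4:v, 5:u
edges: (0,4,x); (0,4,y); (2,3,y); (3,0,x); (3,2,x); (4,0,y)
branch 2 (rule r4):
nodes: 1:z, 2:v, 3:w, 4:v, 5:u
edges: (2,3,y); (3,2,x); (5,4,x); (5,4,y)
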